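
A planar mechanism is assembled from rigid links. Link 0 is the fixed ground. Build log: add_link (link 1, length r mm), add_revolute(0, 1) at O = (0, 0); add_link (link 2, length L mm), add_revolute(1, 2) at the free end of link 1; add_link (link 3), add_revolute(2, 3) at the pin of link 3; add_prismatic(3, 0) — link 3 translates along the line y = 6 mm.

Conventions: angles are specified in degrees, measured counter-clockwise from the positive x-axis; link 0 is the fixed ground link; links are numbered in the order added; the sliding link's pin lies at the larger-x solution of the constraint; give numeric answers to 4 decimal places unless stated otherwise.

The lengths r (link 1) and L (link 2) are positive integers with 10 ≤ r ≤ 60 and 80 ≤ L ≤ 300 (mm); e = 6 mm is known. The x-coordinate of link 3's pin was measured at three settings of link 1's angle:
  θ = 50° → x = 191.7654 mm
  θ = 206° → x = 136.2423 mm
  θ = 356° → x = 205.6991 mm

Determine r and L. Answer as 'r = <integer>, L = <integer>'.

constraint per measurement: (x − r cos θ)² + (r sin θ − e)² = L²
subtracting the θ₁ and θ₂ equations cancels the r² and L² terms:
r = (x₁² − x₂²) / (2[(x₁cos θ₁ + e sin θ₁) − (x₂cos θ₂ + e sin θ₂)]) = 36.0000 → r = 36
L² = (x₁ − r cos θ₁)² + (r sin θ₁ − e)² = 28899.9990 → L = 170.0000 → L = 170
check at θ₃=356°: x = 205.6991 (printed 205.6991) ✓

r = 36, L = 170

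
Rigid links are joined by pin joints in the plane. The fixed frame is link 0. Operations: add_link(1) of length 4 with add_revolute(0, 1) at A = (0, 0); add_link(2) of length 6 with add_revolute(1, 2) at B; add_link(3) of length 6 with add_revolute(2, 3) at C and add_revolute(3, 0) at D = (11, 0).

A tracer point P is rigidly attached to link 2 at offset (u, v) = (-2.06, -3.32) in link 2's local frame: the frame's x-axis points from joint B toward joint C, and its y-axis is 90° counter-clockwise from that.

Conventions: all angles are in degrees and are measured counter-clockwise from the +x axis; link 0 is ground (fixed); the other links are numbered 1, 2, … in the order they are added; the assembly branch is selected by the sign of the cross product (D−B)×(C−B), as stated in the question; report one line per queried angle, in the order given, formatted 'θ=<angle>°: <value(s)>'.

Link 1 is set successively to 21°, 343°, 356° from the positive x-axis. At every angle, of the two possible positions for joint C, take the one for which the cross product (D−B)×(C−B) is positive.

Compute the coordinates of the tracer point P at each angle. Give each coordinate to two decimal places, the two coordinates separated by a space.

A=(0,0), D=(11.00,0)
θ=21°: B = A + 4.00·(cos21°, sin21°) = (3.7343, 1.4335)
θ=21°: |BD| = 7.4057
θ=21°: circle(B,6.00) ∩ circle(D,6.00): a=3.7029, h=4.7211
θ=21°:   candidates: C₊=(8.2810,5.3485) cross=34.963; C₋=(6.4533,-3.9151) cross=-34.963
θ=21°:   branch + wants cross > 0 → take C=(8.2810,5.3485) (cross=34.963)
θ=21°: ex = (C−B)/|BC| = (0.7578,0.6525); ey = (-0.6525,0.7578)
θ=21°: P = B + -2.06·ex + -3.32·ey = (4.3396,-2.4265)
θ=343°: B = A + 4.00·(cos343°, sin343°) = (3.8252, -1.1695)
θ=343°: |BD| = 7.2695
θ=343°: circle(B,6.00) ∩ circle(D,6.00): a=3.6347, h=4.7738
θ=343°:   candidates: C₊=(6.6446,4.1268) cross=34.703; C₋=(8.1806,-5.2963) cross=-34.703
θ=343°:   branch + wants cross > 0 → take C=(6.6446,4.1268) (cross=34.703)
θ=343°: ex = (C−B)/|BC| = (0.4699,0.8827); ey = (-0.8827,0.4699)
θ=343°: P = B + -2.06·ex + -3.32·ey = (5.7879,-4.5480)
θ=356°: B = A + 4.00·(cos356°, sin356°) = (3.9903, -0.2790)
θ=356°: |BD| = 7.0153
θ=356°: circle(B,6.00) ∩ circle(D,6.00): a=3.5076, h=4.8679
θ=356°:   candidates: C₊=(7.3015,4.7245) cross=34.150; C₋=(7.6887,-5.0036) cross=-34.150
θ=356°:   branch + wants cross > 0 → take C=(7.3015,4.7245) (cross=34.150)
θ=356°: ex = (C−B)/|BC| = (0.5519,0.8339); ey = (-0.8339,0.5519)
θ=356°: P = B + -2.06·ex + -3.32·ey = (5.6220,-3.8291)

θ=21°: 4.34 -2.43
θ=343°: 5.79 -4.55
θ=356°: 5.62 -3.83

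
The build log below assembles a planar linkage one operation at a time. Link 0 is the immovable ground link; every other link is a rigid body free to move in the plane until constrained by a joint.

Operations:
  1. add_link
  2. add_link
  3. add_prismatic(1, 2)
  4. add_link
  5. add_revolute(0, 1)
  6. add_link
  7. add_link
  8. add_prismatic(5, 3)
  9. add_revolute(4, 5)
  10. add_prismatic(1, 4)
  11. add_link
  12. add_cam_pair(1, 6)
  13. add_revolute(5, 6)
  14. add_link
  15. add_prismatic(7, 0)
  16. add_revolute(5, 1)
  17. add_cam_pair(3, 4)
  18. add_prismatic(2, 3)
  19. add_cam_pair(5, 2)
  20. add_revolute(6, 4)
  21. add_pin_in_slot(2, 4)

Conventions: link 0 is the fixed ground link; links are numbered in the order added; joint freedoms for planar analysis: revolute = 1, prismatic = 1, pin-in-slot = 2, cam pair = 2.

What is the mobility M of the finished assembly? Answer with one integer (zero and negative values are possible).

ground; <1,0,0>
#1 <2,0,0>
#2 <3,0,0>
P:1↔2 J1 <3,1,0>
#3 <4,1,0>
R:0↔1 J1 <4,2,0>
#4 <5,2,0>
#5 <6,2,0>
P:5↔3 J1 <6,3,0>
R:4↔5 J1 <6,4,0>
P:1↔4 J1 <6,5,0>
#6 <7,5,0>
C:1↔6 J2 <7,5,1>
R:5↔6 J1 <7,6,1>
#7 <8,6,1>
P:7↔0 J1 <8,7,1>
R:5↔1 J1 <8,8,1>
C:3↔4 J2 <8,8,2>
P:2↔3 J1 <8,9,2>
C:5↔2 J2 <8,9,3>
R:6↔4 J1 <8,10,3>
PS:2↔4 J2 <8,10,4>
3×7 − 2×10 − 1×4 = -3

M = -3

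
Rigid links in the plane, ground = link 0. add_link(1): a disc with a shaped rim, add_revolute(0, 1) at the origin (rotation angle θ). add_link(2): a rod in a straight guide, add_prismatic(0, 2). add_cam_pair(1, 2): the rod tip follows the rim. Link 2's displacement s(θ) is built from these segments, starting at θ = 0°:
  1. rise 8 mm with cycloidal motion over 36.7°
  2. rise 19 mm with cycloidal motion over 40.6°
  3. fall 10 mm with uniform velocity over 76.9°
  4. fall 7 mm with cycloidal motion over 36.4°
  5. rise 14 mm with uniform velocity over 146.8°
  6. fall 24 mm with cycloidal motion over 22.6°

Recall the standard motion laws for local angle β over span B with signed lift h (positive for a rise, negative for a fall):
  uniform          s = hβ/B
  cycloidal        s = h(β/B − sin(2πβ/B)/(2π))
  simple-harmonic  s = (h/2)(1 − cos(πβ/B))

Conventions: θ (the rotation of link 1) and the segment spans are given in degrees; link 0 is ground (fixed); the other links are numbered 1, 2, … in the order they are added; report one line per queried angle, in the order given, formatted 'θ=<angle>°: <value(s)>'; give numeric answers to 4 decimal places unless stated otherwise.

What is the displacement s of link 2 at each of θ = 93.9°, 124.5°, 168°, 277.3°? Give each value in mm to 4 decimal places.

segment 1 (0° to 36.7°, cycloidal, h = 8) is passed completely: s = 0.0000 + (8) = 8.0000
segment 2 (36.7° to 77.3°, cycloidal, h = 19) is passed completely: s = 8.0000 + (19) = 27.0000
θ = 93.9° falls in segment 3 (77.3° to 154.2°, uniform, h = -10): β = 93.9 − 77.3 = 16.6°, B = 76.9°; Δs = -10·16.6/76.9 = -2.1586; s = 27.0000 − 2.1586 = 24.8414
θ = 124.5° falls in segment 3 (77.3° to 154.2°, uniform, h = -10): β = 124.5 − 77.3 = 47.2°, B = 76.9°; Δs = -10·47.2/76.9 = -6.1378; s = 27.0000 − 6.1378 = 20.8622
segment 3 (77.3° to 154.2°, uniform, h = -10) is passed completely: s = 27.0000 + (-10) = 17.0000
θ = 168° falls in segment 4 (154.2° to 190.6°, cycloidal, h = -7): β = 168 − 154.2 = 13.8°, B = 36.4°; Δs = -7·(0.3791 − sin(2π·0.3791)/(2π)) = -1.8867; s = 17.0000 − 1.8867 = 15.1133
segment 4 (154.2° to 190.6°, cycloidal, h = -7) is passed completely: s = 17.0000 + (-7) = 10.0000
θ = 277.3° falls in segment 5 (190.6° to 337.4°, uniform, h = 14): β = 277.3 − 190.6 = 86.7°, B = 146.8°; Δs = 14·86.7/146.8 = 8.2684; s = 10.0000 + 8.2684 = 18.2684

θ=93.9°: 24.8414
θ=124.5°: 20.8622
θ=168°: 15.1133
θ=277.3°: 18.2684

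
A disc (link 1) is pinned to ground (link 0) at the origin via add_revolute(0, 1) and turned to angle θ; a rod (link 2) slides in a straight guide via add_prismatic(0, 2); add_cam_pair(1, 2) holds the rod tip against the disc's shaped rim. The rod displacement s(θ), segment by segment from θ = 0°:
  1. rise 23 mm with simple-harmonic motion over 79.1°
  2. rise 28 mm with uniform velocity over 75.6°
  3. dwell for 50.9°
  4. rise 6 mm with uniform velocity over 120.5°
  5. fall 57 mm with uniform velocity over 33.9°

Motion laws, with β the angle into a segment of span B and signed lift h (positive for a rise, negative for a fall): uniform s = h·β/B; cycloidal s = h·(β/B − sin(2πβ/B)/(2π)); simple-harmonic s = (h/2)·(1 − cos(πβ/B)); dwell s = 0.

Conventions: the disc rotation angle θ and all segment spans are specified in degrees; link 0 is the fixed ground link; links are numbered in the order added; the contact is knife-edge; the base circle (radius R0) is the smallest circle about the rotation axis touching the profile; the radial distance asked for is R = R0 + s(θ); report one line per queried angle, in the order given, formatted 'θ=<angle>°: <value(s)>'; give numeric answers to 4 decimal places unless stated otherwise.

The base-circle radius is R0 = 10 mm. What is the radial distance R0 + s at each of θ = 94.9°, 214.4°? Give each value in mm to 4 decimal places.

segment 1 (0° to 79.1°, simple-harmonic, h = 23) is passed completely: s = 0.0000 + (23) = 23.0000
θ = 94.9° falls in segment 2 (79.1° to 154.7°, uniform, h = 28): β = 94.9 − 79.1 = 15.8°, B = 75.6°; Δs = 28·15.8/75.6 = 5.8519; s = 23.0000 + 5.8519 = 28.8519
segment 2 (79.1° to 154.7°, uniform, h = 28) is passed completely: s = 23.0000 + (28) = 51.0000
segment 3 (154.7° to 205.6°, dwell): s unchanged at 51.0000
θ = 214.4° falls in segment 4 (205.6° to 326.1°, uniform, h = 6): β = 214.4 − 205.6 = 8.8°, B = 120.5°; Δs = 6·8.8/120.5 = 0.4382; s = 51.0000 + 0.4382 = 51.4382
θ=94.9°: R = R0 + s = 10 + 28.8519 = 38.8519
θ=214.4°: R = R0 + s = 10 + 51.4382 = 61.4382

θ=94.9°: 38.8519
θ=214.4°: 61.4382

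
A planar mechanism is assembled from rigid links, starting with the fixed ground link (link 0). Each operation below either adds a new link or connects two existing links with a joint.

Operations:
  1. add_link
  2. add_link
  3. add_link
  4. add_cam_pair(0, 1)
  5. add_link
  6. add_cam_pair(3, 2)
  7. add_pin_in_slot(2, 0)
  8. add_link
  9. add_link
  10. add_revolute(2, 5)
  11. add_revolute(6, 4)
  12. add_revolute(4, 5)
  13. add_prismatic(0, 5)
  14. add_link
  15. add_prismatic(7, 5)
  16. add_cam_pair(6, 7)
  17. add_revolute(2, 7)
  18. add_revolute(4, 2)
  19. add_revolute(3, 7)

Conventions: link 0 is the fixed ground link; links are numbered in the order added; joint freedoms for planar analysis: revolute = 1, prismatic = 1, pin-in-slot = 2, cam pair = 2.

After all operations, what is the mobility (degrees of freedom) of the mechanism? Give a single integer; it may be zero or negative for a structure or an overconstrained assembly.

ground; <1,0,0>
#1 <2,0,0>
#2 <3,0,0>
#3 <4,0,0>
C:0↔1 J2 <4,0,1>
#4 <5,0,1>
C:3↔2 J2 <5,0,2>
PS:2↔0 J2 <5,0,3>
#5 <6,0,3>
#6 <7,0,3>
R:2↔5 J1 <7,1,3>
R:6↔4 J1 <7,2,3>
R:4↔5 J1 <7,3,3>
P:0↔5 J1 <7,4,3>
#7 <8,4,3>
P:7↔5 J1 <8,5,3>
C:6↔7 J2 <8,5,4>
R:2↔7 J1 <8,6,4>
R:4↔2 J1 <8,7,4>
R:3↔7 J1 <8,8,4>
3×7 − 2×8 − 1×4 = 1

M = 1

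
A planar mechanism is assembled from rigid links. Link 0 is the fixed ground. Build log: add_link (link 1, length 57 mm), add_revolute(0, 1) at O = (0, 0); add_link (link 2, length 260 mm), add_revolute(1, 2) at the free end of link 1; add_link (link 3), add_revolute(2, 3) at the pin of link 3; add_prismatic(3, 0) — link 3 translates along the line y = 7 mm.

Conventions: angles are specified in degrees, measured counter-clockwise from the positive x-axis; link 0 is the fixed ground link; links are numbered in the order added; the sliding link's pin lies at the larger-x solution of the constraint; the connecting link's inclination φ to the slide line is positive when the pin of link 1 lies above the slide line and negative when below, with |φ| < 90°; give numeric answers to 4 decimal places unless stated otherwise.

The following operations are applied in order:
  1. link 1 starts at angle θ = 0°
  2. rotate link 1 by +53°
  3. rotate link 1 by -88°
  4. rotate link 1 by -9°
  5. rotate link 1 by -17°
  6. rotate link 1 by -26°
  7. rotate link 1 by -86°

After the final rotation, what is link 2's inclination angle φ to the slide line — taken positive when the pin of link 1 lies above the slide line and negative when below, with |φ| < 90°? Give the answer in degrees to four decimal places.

geometry: r = 57 mm, L = 260 mm, e = 7 mm; θ starts at 0°
rotate link 1 by +53°: θ ← 0° +53° = 53°
rotate link 1 by -88°: θ ← 53° -88° = -35°
rotate link 1 by -9°: θ ← -35° -9° = -44°
rotate link 1 by -17°: θ ← -44° -17° = -61°
rotate link 1 by -26°: θ ← -61° -26° = -87°
rotate link 1 by -86°: θ ← -87° -86° = -173°
h = r sin θ − e = -6.946553 − 7 = -13.946553
sin φ = h / L = -13.946553 / 260 = -0.05364059
φ = arcsin(-0.05364059) = -3.074855°

-3.0749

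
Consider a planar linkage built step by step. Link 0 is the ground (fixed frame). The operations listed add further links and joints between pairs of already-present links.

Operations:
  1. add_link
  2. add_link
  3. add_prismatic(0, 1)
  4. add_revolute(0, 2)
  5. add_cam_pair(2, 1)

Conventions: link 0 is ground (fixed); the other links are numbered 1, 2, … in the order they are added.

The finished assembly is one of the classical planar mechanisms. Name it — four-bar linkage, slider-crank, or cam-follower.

links: 3 (incl. ground); joints: 1 revolute, 1 prismatic, 1 higher (cam) pair, forming one closed loop
3 links, revolute + prismatic + higher pair in one loop → cam-follower

cam-follower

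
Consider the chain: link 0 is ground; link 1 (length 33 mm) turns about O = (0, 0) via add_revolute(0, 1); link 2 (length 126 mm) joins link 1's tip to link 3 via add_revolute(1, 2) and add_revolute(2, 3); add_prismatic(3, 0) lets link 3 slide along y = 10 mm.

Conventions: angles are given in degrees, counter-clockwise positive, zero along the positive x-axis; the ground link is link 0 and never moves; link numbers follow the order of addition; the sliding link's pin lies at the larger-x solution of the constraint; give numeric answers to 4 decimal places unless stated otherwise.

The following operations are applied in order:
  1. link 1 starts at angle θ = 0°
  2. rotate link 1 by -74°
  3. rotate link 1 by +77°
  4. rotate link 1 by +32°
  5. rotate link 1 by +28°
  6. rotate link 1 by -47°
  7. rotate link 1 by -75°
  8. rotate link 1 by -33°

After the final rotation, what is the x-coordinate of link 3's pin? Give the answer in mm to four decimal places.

geometry: r = 33 mm, L = 126 mm, e = 10 mm; θ starts at 0°
rotate link 1 by -74°: θ ← 0° -74° = -74°
rotate link 1 by +77°: θ ← -74° +77° = 3°
rotate link 1 by +32°: θ ← 3° +32° = 35°
rotate link 1 by +28°: θ ← 35° +28° = 63°
rotate link 1 by -47°: θ ← 63° -47° = 16°
rotate link 1 by -75°: θ ← 16° -75° = -59°
rotate link 1 by -33°: θ ← -59° -33° = -92°
crank pin P = (r cos θ, r sin θ) = (-1.151683, -32.979897)
h = r sin θ − e = -32.979897 − 10 = -42.979897
x = r cos θ + √(L² − h²) = -1.151683 + 118.442933 = 117.291250

117.2912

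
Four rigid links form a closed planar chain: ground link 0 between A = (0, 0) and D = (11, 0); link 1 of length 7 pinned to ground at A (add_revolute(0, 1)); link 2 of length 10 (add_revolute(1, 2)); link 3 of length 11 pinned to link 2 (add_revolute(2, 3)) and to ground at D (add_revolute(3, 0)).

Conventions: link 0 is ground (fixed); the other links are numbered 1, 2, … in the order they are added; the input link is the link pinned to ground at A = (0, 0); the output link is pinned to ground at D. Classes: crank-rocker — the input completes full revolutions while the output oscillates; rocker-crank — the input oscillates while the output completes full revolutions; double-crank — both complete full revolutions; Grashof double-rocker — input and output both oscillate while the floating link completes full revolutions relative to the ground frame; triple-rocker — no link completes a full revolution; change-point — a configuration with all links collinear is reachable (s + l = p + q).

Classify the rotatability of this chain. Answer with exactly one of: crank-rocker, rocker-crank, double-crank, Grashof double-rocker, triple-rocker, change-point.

lengths: ground=11, input=7, coupler=10, output=11
sorted: s=7 (shortest), l=11 (longest), p+q=21
s + l = 18 vs p + q = 21
s + l < p + q (Grashof) with shortest = input link → crank-rocker

crank-rocker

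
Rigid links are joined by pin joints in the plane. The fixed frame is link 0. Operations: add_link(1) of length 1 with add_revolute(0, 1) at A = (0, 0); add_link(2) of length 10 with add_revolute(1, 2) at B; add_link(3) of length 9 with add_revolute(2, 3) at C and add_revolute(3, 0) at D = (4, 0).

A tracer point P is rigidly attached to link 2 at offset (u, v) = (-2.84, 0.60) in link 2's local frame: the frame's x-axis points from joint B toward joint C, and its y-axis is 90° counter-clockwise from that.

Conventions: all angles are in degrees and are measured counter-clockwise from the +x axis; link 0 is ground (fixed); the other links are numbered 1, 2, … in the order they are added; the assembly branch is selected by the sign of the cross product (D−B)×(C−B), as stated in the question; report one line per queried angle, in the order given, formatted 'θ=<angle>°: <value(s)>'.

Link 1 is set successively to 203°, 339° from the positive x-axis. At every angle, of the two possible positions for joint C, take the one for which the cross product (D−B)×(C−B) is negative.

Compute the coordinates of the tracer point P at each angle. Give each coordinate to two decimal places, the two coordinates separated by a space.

A=(0,0), D=(4.00,0)
θ=203°: B = A + 1.00·(cos203°, sin203°) = (-0.9205, -0.3907)
θ=203°: |BD| = 4.9360
θ=203°: circle(B,10.00) ∩ circle(D,9.00): a=4.3926, h=8.9836
θ=203°:   candidates: C₊=(2.7472,8.9124) cross=44.343; C₋=(4.1695,-8.9984) cross=-44.343
θ=203°:   branch - wants cross < 0 → take C=(4.1695,-8.9984) (cross=-44.343)
θ=203°: ex = (C−B)/|BC| = (0.5090,-0.8608); ey = (0.8608,0.5090)
θ=203°: P = B + -2.84·ex + 0.60·ey = (-1.8496,2.3592)
θ=339°: B = A + 1.00·(cos339°, sin339°) = (0.9336, -0.3584)
θ=339°: |BD| = 3.0873
θ=339°: circle(B,10.00) ∩ circle(D,9.00): a=4.6208, h=8.8684
θ=339°:   candidates: C₊=(4.4937,8.9864) cross=27.379; C₋=(6.5526,-8.6304) cross=-27.379
θ=339°:   branch - wants cross < 0 → take C=(6.5526,-8.6304) (cross=-27.379)
θ=339°: ex = (C−B)/|BC| = (0.5619,-0.8272); ey = (0.8272,0.5619)
θ=339°: P = B + -2.84·ex + 0.60·ey = (-0.1659,2.3280)

θ=203°: -1.85 2.36
θ=339°: -0.17 2.33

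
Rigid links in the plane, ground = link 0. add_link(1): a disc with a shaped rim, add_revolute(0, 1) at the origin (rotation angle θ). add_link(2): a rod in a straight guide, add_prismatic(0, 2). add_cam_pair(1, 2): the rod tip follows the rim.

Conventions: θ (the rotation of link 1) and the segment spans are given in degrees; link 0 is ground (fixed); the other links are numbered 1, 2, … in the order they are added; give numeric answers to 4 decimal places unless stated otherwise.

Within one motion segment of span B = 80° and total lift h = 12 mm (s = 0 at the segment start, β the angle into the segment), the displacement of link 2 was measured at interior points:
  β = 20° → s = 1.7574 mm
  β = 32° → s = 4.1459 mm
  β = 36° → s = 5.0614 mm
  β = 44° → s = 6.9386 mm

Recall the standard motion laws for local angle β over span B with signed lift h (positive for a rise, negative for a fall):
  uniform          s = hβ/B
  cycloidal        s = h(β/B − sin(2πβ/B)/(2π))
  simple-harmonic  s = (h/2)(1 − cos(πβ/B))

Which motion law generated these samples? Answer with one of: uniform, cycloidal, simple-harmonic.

candidates at β/B = r: uniform s = h·r (linear in β); cycloidal s = h·(r − sin(2πr)/(2π)); simple-harmonic s = (h/2)(1 − cos(πr))
β=20°: printed 1.7574 | uniform 3.0000, cycloidal 1.0901, simple-harmonic 1.7574
β=32°: printed 4.1459 | uniform 4.8000, cycloidal 3.6774, simple-harmonic 4.1459
β=36°: printed 5.0614 | uniform 5.4000, cycloidal 4.8098, simple-harmonic 5.0614
β=44°: printed 6.9386 | uniform 6.6000, cycloidal 7.1902, simple-harmonic 6.9386
only one law matches every sample → simple-harmonic

simple-harmonic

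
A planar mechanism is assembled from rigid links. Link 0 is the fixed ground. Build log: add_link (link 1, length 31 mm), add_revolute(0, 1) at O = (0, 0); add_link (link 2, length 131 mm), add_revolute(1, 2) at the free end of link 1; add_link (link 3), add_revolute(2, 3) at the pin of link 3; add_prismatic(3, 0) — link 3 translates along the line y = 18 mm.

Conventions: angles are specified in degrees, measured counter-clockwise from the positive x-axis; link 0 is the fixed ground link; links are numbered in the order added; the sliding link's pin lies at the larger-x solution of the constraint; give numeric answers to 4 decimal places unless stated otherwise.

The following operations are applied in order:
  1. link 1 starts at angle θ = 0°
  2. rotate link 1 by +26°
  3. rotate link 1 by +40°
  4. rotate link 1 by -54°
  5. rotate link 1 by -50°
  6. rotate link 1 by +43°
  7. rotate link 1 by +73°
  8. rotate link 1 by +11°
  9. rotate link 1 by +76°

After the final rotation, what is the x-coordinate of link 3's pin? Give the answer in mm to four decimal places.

geometry: r = 31 mm, L = 131 mm, e = 18 mm; θ starts at 0°
rotate link 1 by +26°: θ ← 0° +26° = 26°
rotate link 1 by +40°: θ ← 26° +40° = 66°
rotate link 1 by -54°: θ ← 66° -54° = 12°
rotate link 1 by -50°: θ ← 12° -50° = -38°
rotate link 1 by +43°: θ ← -38° +43° = 5°
rotate link 1 by +73°: θ ← 5° +73° = 78°
rotate link 1 by +11°: θ ← 78° +11° = 89°
rotate link 1 by +76°: θ ← 89° +76° = 165°
crank pin P = (r cos θ, r sin θ) = (-29.943701, 8.023390)
h = r sin θ − e = 8.023390 − 18 = -9.976610
x = r cos θ + √(L² − h²) = -29.943701 + 130.619552 = 100.675851

100.6759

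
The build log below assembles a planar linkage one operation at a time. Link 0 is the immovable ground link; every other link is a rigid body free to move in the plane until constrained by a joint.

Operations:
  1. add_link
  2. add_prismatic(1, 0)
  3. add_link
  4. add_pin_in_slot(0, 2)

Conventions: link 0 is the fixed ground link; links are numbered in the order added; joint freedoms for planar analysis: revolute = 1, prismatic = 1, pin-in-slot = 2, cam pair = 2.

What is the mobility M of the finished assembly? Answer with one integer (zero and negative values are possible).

ground; <1,0,0>
#1 <2,0,0>
P:1↔0 J1 <2,1,0>
#2 <3,1,0>
PS:0↔2 J2 <3,1,1>
3×2 − 2×1 − 1×1 = 3

M = 3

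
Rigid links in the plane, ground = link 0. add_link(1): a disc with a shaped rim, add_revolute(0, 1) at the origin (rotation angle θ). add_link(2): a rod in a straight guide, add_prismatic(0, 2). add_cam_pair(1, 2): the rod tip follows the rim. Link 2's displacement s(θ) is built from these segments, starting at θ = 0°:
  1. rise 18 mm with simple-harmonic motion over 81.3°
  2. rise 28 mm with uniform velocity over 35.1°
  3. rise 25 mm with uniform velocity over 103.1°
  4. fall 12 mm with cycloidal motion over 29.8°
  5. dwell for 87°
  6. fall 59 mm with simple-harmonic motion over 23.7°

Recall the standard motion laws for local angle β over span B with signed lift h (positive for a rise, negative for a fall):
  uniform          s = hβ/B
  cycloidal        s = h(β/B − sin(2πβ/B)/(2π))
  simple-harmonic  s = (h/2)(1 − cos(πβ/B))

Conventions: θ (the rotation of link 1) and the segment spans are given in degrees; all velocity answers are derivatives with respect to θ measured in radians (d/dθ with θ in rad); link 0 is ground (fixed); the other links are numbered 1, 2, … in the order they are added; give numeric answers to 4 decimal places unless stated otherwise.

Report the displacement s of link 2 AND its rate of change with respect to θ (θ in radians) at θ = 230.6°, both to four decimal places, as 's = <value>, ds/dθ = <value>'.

segment 1 (0° to 81.3°, simple-harmonic, h = 18) is passed completely: s = 0.0000 + (18) = 18.0000
segment 2 (81.3° to 116.4°, uniform, h = 28) is passed completely: s = 18.0000 + (28) = 46.0000
segment 3 (116.4° to 219.5°, uniform, h = 25) is passed completely: s = 46.0000 + (25) = 71.0000
θ = 230.6° falls in segment 4 (219.5° to 249.3°, cycloidal, h = -12): β = 230.6 − 219.5 = 11.1°, B = 29.8°; Δs = -12·(0.3725 − sin(2π·0.3725)/(2π)) = -3.0981; s = 71.0000 − 3.0981 = 67.9019
velocity in seg [219.5°–249.3°] (cycloidal), θ in radians: β = 11.1° = 0.1937 rad, B = 29.8° = 0.5201 rad; ds/dθ = (h/B)(1 − cos(2πβ/B)) = ((-12)/0.5201)(1 − cos(2π·0.3725)) = -39.126567 mm/rad

s = 67.9019, ds/dθ = -39.1266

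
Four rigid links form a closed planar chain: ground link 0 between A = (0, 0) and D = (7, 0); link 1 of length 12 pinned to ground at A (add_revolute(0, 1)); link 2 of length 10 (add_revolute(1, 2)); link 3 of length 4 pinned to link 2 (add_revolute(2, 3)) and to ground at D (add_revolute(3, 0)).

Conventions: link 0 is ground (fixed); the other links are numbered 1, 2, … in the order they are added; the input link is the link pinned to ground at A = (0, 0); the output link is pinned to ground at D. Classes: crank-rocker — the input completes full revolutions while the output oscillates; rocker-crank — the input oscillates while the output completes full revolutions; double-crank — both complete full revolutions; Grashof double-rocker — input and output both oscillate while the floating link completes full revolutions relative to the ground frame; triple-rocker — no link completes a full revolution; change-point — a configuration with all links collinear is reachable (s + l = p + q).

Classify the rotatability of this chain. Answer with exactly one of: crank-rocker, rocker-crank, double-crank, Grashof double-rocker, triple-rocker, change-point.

lengths: ground=7, input=12, coupler=10, output=4
sorted: s=4 (shortest), l=12 (longest), p+q=17
s + l = 16 vs p + q = 17
s + l < p + q (Grashof) with shortest = output link → rocker-crank

rocker-crank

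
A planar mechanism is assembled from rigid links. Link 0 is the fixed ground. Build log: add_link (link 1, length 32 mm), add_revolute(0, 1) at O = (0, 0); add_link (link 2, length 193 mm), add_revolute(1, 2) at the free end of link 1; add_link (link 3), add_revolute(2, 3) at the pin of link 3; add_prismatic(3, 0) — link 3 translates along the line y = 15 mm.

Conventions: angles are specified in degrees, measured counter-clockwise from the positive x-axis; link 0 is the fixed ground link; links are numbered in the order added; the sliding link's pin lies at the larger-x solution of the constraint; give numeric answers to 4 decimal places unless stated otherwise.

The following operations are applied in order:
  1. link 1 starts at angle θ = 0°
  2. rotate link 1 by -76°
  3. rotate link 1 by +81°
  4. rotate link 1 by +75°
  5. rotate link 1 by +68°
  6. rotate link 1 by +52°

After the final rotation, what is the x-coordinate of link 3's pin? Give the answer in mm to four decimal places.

geometry: r = 32 mm, L = 193 mm, e = 15 mm; θ starts at 0°
rotate link 1 by -76°: θ ← 0° -76° = -76°
rotate link 1 by +81°: θ ← -76° +81° = 5°
rotate link 1 by +75°: θ ← 5° +75° = 80°
rotate link 1 by +68°: θ ← 80° +68° = 148°
rotate link 1 by +52°: θ ← 148° +52° = 200°
crank pin P = (r cos θ, r sin θ) = (-30.070164, -10.944645)
h = r sin θ − e = -10.944645 − 15 = -25.944645
x = r cos θ + √(L² − h²) = -30.070164 + 191.248204 = 161.178040

161.1780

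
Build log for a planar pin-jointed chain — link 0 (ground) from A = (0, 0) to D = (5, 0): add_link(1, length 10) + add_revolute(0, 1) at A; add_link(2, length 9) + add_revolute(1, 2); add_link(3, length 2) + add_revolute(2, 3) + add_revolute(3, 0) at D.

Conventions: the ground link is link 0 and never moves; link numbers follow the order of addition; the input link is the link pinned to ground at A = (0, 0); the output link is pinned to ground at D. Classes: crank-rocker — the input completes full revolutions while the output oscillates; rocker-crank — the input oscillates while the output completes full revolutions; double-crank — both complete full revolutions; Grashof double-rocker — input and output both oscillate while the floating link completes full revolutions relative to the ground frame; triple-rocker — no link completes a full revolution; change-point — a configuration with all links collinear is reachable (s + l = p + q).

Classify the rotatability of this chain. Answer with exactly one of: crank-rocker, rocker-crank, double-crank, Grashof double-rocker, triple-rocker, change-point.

lengths: ground=5, input=10, coupler=9, output=2
sorted: s=2 (shortest), l=10 (longest), p+q=14
s + l = 12 vs p + q = 14
s + l < p + q (Grashof) with shortest = output link → rocker-crank

rocker-crank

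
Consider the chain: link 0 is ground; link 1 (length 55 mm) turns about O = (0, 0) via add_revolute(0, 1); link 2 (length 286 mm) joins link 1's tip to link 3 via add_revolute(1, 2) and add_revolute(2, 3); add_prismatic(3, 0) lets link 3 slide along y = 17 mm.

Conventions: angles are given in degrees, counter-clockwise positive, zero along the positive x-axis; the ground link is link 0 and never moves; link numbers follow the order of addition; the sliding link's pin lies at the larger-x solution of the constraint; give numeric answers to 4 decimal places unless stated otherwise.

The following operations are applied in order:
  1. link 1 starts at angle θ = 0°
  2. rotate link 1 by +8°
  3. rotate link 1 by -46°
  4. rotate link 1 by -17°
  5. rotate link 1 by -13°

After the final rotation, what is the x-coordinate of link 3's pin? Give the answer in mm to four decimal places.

geometry: r = 55 mm, L = 286 mm, e = 17 mm; θ starts at 0°
rotate link 1 by +8°: θ ← 0° +8° = 8°
rotate link 1 by -46°: θ ← 8° -46° = -38°
rotate link 1 by -17°: θ ← -38° -17° = -55°
rotate link 1 by -13°: θ ← -55° -13° = -68°
crank pin P = (r cos θ, r sin θ) = (20.603363, -50.995112)
h = r sin θ − e = -50.995112 − 17 = -67.995112
x = r cos θ + √(L² − h²) = 20.603363 + 277.799685 = 298.403047

298.4030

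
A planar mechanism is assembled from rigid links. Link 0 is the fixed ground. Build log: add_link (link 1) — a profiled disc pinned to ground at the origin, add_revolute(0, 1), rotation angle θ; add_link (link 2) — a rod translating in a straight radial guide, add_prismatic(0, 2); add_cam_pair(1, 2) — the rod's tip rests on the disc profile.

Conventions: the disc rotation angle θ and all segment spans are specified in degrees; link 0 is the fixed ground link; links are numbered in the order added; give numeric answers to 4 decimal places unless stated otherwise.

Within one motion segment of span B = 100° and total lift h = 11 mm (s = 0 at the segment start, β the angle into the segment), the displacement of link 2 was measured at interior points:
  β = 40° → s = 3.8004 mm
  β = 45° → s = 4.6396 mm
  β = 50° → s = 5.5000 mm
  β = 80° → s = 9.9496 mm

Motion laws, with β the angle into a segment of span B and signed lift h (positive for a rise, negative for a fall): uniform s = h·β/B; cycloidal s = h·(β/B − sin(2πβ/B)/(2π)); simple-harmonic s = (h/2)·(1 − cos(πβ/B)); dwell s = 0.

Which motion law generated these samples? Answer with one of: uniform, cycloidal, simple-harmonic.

candidates at β/B = r: uniform s = h·r (linear in β); cycloidal s = h·(r − sin(2πr)/(2π)); simple-harmonic s = (h/2)(1 − cos(πr))
β=40°: printed 3.8004 | uniform 4.4000, cycloidal 3.3710, simple-harmonic 3.8004
β=45°: printed 4.6396 | uniform 4.9500, cycloidal 4.4090, simple-harmonic 4.6396
β=50°: printed 5.5000 | uniform 5.5000, cycloidal 5.5000, simple-harmonic 5.5000
β=80°: printed 9.9496 | uniform 8.8000, cycloidal 10.4650, simple-harmonic 9.9496
only one law matches every sample → simple-harmonic

simple-harmonic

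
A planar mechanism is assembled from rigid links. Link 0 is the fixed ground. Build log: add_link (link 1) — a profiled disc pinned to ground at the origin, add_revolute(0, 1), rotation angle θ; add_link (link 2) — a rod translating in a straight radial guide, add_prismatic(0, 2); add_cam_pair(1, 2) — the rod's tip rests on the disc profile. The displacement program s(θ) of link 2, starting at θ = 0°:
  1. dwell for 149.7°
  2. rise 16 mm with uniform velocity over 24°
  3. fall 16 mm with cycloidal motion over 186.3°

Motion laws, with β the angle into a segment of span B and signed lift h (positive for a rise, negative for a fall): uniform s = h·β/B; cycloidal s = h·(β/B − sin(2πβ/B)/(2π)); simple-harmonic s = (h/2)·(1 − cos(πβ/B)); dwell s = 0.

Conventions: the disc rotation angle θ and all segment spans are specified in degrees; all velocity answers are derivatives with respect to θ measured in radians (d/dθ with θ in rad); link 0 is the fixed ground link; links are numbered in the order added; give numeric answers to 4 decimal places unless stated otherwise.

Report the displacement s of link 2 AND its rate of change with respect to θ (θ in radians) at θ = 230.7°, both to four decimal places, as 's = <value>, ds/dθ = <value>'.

seg 1 [0°–149.7°] dwell: s stays 0.0000
seg 2 [149.7°–173.7°] uniform, h=16: full span → s += 16 → s = 16.0000
seg 3 [173.7°–360°] cycloidal, h=-16: θ=230.7° here. β=57, B=186.3. -16·(0.3060 − sin(2π·0.3060)/(2π)) = -2.5046 → s = 13.4954
velocity in seg [173.7°–360°] (cycloidal), θ in radians: β = 57° = 0.9948 rad, B = 186.3° = 3.2515 rad; ds/dθ = (h/B)(1 − cos(2πβ/B)) = ((-16)/3.2515)(1 − cos(2π·0.3060)) = -6.615413 mm/rad

s = 13.4954, ds/dθ = -6.6154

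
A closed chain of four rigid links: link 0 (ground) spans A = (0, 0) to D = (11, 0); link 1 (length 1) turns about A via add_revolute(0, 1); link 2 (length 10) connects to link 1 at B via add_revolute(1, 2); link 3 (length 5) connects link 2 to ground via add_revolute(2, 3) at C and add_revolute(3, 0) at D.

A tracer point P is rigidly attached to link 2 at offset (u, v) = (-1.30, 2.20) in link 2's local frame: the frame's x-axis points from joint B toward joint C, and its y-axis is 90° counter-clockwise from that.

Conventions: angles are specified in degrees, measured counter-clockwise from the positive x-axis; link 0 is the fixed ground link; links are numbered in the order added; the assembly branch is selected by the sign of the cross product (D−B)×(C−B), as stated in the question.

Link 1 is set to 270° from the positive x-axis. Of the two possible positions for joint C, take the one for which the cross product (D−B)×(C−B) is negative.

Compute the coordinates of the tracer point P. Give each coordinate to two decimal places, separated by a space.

A=(0,0), D=(11.00,0)
B = A + 1.00·(cos270°, sin270°) = (-0.0000, -1.0000)
|BD| = 11.0454
circle(B,10.00) ∩ circle(D,5.00): a=8.9178, h=4.5247
  candidates: C₊=(8.4715,4.3135) cross=49.977; C₋=(9.2908,-4.6988) cross=-49.977
  branch - wants cross < 0 → take C=(9.2908,-4.6988) (cross=-49.977)
ex = (C−B)/|BC| = (0.9291,-0.3699); ey = (0.3699,0.9291)
P = B + -1.30·ex + 2.20·ey = (-0.3941,1.5248)

-0.39 1.52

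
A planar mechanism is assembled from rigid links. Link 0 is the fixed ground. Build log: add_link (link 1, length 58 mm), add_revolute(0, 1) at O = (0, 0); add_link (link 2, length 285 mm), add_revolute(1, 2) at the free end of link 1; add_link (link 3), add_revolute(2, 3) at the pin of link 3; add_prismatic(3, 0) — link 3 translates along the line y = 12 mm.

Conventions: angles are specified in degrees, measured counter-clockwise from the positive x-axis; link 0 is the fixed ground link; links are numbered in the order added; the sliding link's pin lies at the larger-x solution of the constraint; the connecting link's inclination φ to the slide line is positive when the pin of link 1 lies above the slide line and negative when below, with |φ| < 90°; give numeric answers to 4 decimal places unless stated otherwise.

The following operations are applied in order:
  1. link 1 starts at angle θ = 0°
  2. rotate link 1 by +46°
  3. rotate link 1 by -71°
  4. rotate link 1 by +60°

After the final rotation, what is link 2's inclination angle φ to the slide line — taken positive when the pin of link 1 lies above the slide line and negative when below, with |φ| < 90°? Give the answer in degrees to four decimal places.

geometry: r = 58 mm, L = 285 mm, e = 12 mm; θ starts at 0°
rotate link 1 by +46°: θ ← 0° +46° = 46°
rotate link 1 by -71°: θ ← 46° -71° = -25°
rotate link 1 by +60°: θ ← -25° +60° = 35°
h = r sin θ − e = 33.267433 − 12 = 21.267433
sin φ = h / L = 21.267433 / 285 = 0.07462257
φ = arcsin(0.07462257) = 4.279537°

4.2795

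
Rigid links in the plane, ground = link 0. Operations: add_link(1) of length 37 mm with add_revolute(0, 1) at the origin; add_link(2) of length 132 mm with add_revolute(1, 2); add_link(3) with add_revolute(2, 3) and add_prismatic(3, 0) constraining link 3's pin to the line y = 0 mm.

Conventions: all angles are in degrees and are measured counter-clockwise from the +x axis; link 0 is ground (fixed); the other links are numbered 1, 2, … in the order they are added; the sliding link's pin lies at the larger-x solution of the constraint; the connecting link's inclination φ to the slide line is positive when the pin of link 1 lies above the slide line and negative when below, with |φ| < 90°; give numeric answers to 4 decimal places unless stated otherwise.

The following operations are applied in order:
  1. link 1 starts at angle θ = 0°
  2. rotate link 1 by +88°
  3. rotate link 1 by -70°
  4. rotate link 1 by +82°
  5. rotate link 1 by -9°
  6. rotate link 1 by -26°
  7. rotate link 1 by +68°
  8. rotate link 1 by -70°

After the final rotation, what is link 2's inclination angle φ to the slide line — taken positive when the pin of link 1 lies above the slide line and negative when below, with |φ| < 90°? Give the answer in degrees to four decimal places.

geometry: r = 37 mm, L = 132 mm, e = 0 mm; θ starts at 0°
rotate link 1 by +88°: θ ← 0° +88° = 88°
rotate link 1 by -70°: θ ← 88° -70° = 18°
rotate link 1 by +82°: θ ← 18° +82° = 100°
rotate link 1 by -9°: θ ← 100° -9° = 91°
rotate link 1 by -26°: θ ← 91° -26° = 65°
rotate link 1 by +68°: θ ← 65° +68° = 133°
rotate link 1 by -70°: θ ← 133° -70° = 63°
h = r sin θ − e = 32.967241 − 0 = 32.967241
sin φ = h / L = 32.967241 / 132 = 0.24975183
φ = arcsin(0.24975183) = 14.462827°

14.4628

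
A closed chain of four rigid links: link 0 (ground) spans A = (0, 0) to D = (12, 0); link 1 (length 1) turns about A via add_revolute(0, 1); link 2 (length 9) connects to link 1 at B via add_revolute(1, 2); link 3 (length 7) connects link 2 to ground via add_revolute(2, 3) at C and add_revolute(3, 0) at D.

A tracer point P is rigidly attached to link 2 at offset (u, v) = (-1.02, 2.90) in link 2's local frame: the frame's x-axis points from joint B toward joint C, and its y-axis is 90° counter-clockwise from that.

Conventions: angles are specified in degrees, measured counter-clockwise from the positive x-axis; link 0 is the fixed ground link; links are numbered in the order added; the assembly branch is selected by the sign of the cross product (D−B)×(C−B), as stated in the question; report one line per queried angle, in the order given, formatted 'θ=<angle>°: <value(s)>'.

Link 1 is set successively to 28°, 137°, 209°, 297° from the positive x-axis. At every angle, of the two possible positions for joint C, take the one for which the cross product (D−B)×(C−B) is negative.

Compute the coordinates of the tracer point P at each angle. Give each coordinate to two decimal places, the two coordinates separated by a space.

A=(0,0), D=(12.00,0)
θ=28°: B = A + 1.00·(cos28°, sin28°) = (0.8829, 0.4695)
θ=28°: |BD| = 11.1270
θ=28°: circle(B,9.00) ∩ circle(D,7.00): a=7.0014, h=5.6551
θ=28°:   candidates: C₊=(8.1167,5.8241) cross=62.924; C₋=(7.6395,-5.4760) cross=-62.924
θ=28°:   branch - wants cross < 0 → take C=(7.6395,-5.4760) (cross=-62.924)
θ=28°: ex = (C−B)/|BC| = (0.7507,-0.6606); ey = (0.6606,0.7507)
θ=28°: P = B + -1.02·ex + 2.90·ey = (2.0330,3.3204)
θ=137°: B = A + 1.00·(cos137°, sin137°) = (-0.7314, 0.6820)
θ=137°: |BD| = 12.7496
θ=137°: circle(B,9.00) ∩ circle(D,7.00): a=7.6297, h=4.7736
θ=137°:   candidates: C₊=(7.1428,5.0406) cross=60.861; C₋=(6.6321,-4.4929) cross=-60.861
θ=137°:   branch - wants cross < 0 → take C=(6.6321,-4.4929) (cross=-60.861)
θ=137°: ex = (C−B)/|BC| = (0.8182,-0.5750); ey = (0.5750,0.8182)
θ=137°: P = B + -1.02·ex + 2.90·ey = (0.1016,3.6412)
θ=209°: B = A + 1.00·(cos209°, sin209°) = (-0.8746, -0.4848)
θ=209°: |BD| = 12.8837
θ=209°: circle(B,9.00) ∩ circle(D,7.00): a=7.6837, h=4.6862
θ=209°:   candidates: C₊=(6.6273,4.4872) cross=60.375; C₋=(6.9800,-4.8785) cross=-60.375
θ=209°:   branch - wants cross < 0 → take C=(6.9800,-4.8785) (cross=-60.375)
θ=209°: ex = (C−B)/|BC| = (0.8727,-0.4882); ey = (0.4882,0.8727)
θ=209°: P = B + -1.02·ex + 2.90·ey = (-0.3491,2.5441)
θ=297°: B = A + 1.00·(cos297°, sin297°) = (0.4540, -0.8910)
θ=297°: |BD| = 11.5803
θ=297°: circle(B,9.00) ∩ circle(D,7.00): a=7.1718, h=5.4374
θ=297°:   candidates: C₊=(7.1862,5.0821) cross=62.967; C₋=(8.0229,-5.7604) cross=-62.967
θ=297°:   branch - wants cross < 0 → take C=(8.0229,-5.7604) (cross=-62.967)
θ=297°: ex = (C−B)/|BC| = (0.8410,-0.5410); ey = (0.5410,0.8410)
θ=297°: P = B + -1.02·ex + 2.90·ey = (1.1652,2.0997)

θ=28°: 2.03 3.32
θ=137°: 0.10 3.64
θ=209°: -0.35 2.54
θ=297°: 1.17 2.10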